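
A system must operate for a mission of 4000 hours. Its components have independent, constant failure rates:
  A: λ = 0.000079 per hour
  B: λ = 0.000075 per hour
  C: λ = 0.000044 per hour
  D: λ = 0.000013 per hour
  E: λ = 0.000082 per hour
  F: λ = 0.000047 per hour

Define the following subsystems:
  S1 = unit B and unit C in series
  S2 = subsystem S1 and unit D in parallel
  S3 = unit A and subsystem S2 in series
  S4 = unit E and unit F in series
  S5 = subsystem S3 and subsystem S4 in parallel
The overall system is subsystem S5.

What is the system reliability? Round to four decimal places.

R(A) = exp(−0.000079 × 4000) = 0.729059
R(B) = exp(−0.000075 × 4000) = 0.740818
R(C) = exp(−0.000044 × 4000) = 0.838618
R(D) = exp(−0.000013 × 4000) = 0.949329
R(E) = exp(−0.000082 × 4000) = 0.720363
R(F) = exp(−0.000047 × 4000) = 0.828615
Series (B and C): 0.740818 × 0.838618 = 0.621263
Parallel ([0.621263] and D): 1 − (1 − 0.621263)(1 − 0.949329) = 0.980809
Series (A and [0.980809]): 0.729059 × 0.980809 = 0.715068
Series (E and F): 0.720363 × 0.828615 = 0.596904
Parallel ([0.715068] and [0.596904]): 1 − (1 − 0.715068)(1 − 0.596904) = 0.8851

0.8851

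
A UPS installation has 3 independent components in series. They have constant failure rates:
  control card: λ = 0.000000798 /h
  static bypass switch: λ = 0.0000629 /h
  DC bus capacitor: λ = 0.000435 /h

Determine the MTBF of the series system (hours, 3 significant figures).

2010

Series of exponential components: λ_sys = Σ λ_i
λ_sys = 0.000000798 + 0.0000629 + 0.000435 = 4.9870e-04 /h
MTBF = 1 / λ_sys = 2010 h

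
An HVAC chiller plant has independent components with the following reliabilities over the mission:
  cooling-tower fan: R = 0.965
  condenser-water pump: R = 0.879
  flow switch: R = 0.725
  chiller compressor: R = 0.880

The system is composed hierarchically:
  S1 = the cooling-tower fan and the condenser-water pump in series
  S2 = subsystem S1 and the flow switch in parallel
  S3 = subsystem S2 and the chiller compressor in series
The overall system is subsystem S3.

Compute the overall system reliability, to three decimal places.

0.843

Series (cooling-tower fan and condenser-water pump): 0.96500 × 0.87900 = 0.84824
Parallel ([0.84824] and flow switch): 1 − (1 − 0.84824)(1 − 0.72500) = 0.95827
Series ([0.95827] and chiller compressor): 0.95827 × 0.88000 = 0.843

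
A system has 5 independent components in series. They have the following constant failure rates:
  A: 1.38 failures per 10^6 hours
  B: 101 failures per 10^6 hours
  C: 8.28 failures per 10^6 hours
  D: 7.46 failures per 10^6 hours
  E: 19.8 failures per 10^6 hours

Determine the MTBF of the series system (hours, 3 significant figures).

Series of exponential components: λ_sys = Σ λ_i
λ_sys = 0.00000138 + 0.000101 + 0.00000828 + 0.00000746 + 0.0000198 = 1.3792e-04 /h
MTBF = 1 / λ_sys = 7250 h

7250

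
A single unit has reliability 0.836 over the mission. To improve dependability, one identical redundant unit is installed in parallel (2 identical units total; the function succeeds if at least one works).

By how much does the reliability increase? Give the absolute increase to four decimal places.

0.1371

R_before = 0.836
R_after = 1 − (1 − 0.836)^2 = 0.9731
ΔR = 0.9731 − 0.836 = 0.1371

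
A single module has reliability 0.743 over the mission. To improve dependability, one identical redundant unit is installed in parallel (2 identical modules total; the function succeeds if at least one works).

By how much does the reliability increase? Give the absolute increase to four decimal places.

R_before = 0.743
R_after = 1 − (1 − 0.743)^2 = 0.9340
ΔR = 0.9340 − 0.743 = 0.1910

0.1910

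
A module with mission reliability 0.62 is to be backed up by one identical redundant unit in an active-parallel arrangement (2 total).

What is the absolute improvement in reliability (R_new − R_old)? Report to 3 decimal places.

0.236

R_before = 0.62
R_after = 1 − (1 − 0.62)^2 = 0.856
ΔR = 0.856 − 0.62 = 0.236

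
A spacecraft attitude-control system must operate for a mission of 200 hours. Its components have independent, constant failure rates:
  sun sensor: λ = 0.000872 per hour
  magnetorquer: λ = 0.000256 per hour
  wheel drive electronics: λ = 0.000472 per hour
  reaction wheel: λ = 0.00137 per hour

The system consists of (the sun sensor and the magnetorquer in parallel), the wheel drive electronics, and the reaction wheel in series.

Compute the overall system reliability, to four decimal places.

0.6863

R(sun sensor) = exp(−0.000872 × 200) = 0.839961
R(magnetorquer) = exp(−0.000256 × 200) = 0.950089
R(wheel drive electronics) = exp(−0.000472 × 200) = 0.909919
R(reaction wheel) = exp(−0.00137 × 200) = 0.760332
Parallel (sun sensor and magnetorquer): 1 − (1 − 0.839961)(1 − 0.950089) = 0.992012
Series ([0.992012], wheel drive electronics, and reaction wheel): 0.992012 × 0.909919 × 0.760332 = 0.6863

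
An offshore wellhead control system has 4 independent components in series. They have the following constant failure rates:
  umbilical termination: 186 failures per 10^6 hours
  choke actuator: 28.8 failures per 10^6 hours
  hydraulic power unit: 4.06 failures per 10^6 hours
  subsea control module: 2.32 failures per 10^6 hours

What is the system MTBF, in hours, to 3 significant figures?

4520

Series of exponential components: λ_sys = Σ λ_i
λ_sys = 0.000186 + 0.0000288 + 0.00000406 + 0.00000232 = 2.2118e-04 /h
MTBF = 1 / λ_sys = 4520 h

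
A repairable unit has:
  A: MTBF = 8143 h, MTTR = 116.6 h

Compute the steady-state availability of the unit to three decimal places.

0.986

A(A) = MTBF/(MTBF+MTTR) = 8143/(8143+116.6) = 0.986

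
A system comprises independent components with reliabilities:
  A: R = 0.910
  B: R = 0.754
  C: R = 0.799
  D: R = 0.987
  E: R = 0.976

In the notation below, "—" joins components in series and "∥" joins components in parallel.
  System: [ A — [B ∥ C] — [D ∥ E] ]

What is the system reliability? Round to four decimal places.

0.8647

Parallel (B and C): 1 − (1 − 0.754000)(1 − 0.799000) = 0.950554
Parallel (D and E): 1 − (1 − 0.987000)(1 − 0.976000) = 0.999688
Series (A, [0.950554], and [0.999688]): 0.910000 × 0.950554 × 0.999688 = 0.8647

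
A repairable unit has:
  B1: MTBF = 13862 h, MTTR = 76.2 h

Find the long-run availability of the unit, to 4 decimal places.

0.9945

A(B1) = MTBF/(MTBF+MTTR) = 13862/(13862+76.2) = 0.9945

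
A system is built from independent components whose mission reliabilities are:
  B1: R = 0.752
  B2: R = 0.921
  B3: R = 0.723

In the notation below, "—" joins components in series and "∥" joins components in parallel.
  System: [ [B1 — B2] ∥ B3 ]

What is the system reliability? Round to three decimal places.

Series (B1 and B2): 0.75200 × 0.92100 = 0.69259
Parallel ([0.69259] and B3): 1 − (1 − 0.69259)(1 − 0.72300) = 0.915

0.915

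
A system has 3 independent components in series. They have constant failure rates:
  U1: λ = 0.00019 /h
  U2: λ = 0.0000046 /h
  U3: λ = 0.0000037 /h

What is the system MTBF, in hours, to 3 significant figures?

5040

Series of exponential components: λ_sys = Σ λ_i
λ_sys = 0.00019 + 0.0000046 + 0.0000037 = 1.9830e-04 /h
MTBF = 1 / λ_sys = 5040 h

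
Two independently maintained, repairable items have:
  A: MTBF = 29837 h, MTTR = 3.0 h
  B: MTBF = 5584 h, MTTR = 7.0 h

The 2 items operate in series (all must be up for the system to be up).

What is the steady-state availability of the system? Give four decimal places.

0.9986

A(A) = MTBF/(MTBF+MTTR) = 29837/(29837+3.0) = 0.999899
A(B) = MTBF/(MTBF+MTTR) = 5584/(5584+7.0) = 0.998748
Series availability: 0.999899 × 0.998748 = 0.9986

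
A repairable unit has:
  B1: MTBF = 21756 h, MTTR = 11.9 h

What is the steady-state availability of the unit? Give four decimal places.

A(B1) = MTBF/(MTBF+MTTR) = 21756/(21756+11.9) = 0.9995

0.9995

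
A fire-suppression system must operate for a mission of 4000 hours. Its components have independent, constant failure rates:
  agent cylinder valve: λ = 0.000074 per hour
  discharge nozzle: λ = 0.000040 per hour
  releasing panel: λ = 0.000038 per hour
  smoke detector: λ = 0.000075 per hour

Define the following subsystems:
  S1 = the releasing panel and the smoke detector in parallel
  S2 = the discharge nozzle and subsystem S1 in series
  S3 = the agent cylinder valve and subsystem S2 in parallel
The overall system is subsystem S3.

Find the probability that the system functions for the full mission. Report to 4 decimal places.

0.9541

R(agent cylinder valve) = exp(−0.000074 × 4000) = 0.743787
R(discharge nozzle) = exp(−0.000040 × 4000) = 0.852144
R(releasing panel) = exp(−0.000038 × 4000) = 0.858988
R(smoke detector) = exp(−0.000075 × 4000) = 0.740818
Parallel (releasing panel and smoke detector): 1 − (1 − 0.858988)(1 − 0.740818) = 0.963452
Series (discharge nozzle and [0.963452]): 0.852144 × 0.963452 = 0.821000
Parallel (agent cylinder valve and [0.821000]): 1 − (1 − 0.743787)(1 − 0.821000) = 0.9541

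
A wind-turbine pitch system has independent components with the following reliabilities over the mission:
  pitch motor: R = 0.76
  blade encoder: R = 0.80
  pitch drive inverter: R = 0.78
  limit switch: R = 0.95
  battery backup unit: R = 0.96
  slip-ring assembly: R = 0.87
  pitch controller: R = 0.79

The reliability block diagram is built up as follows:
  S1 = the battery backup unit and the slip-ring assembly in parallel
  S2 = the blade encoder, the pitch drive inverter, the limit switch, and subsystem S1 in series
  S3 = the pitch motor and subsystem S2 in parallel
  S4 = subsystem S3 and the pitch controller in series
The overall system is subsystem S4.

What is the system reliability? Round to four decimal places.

0.7122

Parallel (battery backup unit and slip-ring assembly): 1 − (1 − 0.960000)(1 − 0.870000) = 0.994800
Series (blade encoder, pitch drive inverter, limit switch, and [0.994800]): 0.800000 × 0.780000 × 0.950000 × 0.994800 = 0.589717
Parallel (pitch motor and [0.589717]): 1 − (1 − 0.760000)(1 − 0.589717) = 0.901532
Series ([0.901532] and pitch controller): 0.901532 × 0.790000 = 0.7122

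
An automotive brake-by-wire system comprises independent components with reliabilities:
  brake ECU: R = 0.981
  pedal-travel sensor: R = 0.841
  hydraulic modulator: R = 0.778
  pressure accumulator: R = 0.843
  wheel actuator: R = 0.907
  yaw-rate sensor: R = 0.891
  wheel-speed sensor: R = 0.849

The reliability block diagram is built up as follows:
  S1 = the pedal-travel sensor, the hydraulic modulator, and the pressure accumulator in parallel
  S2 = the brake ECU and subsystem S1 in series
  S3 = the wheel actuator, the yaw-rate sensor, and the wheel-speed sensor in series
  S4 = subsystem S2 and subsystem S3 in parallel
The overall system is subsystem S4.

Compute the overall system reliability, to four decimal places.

Parallel (pedal-travel sensor, hydraulic modulator, and pressure accumulator): 1 − (1 − 0.841000)(1 − 0.778000)(1 − 0.843000) = 0.994458
Series (brake ECU and [0.994458]): 0.981000 × 0.994458 = 0.975563
Series (wheel actuator, yaw-rate sensor, and wheel-speed sensor): 0.907000 × 0.891000 × 0.849000 = 0.686108
Parallel ([0.975563] and [0.686108]): 1 − (1 − 0.975563)(1 − 0.686108) = 0.9923

0.9923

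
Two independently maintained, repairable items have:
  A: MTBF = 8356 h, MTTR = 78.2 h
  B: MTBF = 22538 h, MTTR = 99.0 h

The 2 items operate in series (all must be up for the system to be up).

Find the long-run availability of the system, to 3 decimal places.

A(A) = MTBF/(MTBF+MTTR) = 8356/(8356+78.2) = 0.990728
A(B) = MTBF/(MTBF+MTTR) = 22538/(22538+99.0) = 0.995627
Series availability: 0.990728 × 0.995627 = 0.986

0.986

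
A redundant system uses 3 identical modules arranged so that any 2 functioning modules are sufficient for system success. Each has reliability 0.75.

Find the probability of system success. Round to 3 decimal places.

R = Σ_{i=2}^{3} C(3,i) p^i (1−p)^{3−i} with p = 0.75
C(3,2)·0.75^2·0.25^1 = 0.42188
C(3,3)·0.75^3·0.25^0 = 0.42188
Sum = 0.844

0.844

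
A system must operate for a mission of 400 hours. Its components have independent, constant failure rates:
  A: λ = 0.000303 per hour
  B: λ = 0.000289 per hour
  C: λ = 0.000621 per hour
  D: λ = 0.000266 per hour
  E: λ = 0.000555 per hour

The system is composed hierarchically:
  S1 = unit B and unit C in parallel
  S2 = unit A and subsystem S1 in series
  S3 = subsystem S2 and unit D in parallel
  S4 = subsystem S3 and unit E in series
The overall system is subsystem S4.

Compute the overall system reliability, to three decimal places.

0.790

R(A) = exp(−0.000303 × 400) = 0.88586
R(B) = exp(−0.000289 × 400) = 0.89083
R(C) = exp(−0.000621 × 400) = 0.78005
R(D) = exp(−0.000266 × 400) = 0.89906
R(E) = exp(−0.000555 × 400) = 0.80092
Parallel (B and C): 1 − (1 − 0.89083)(1 − 0.78005) = 0.97599
Series (A and [0.97599]): 0.88586 × 0.97599 = 0.86459
Parallel ([0.86459] and D): 1 − (1 − 0.86459)(1 − 0.89906) = 0.98633
Series ([0.98633] and E): 0.98633 × 0.80092 = 0.790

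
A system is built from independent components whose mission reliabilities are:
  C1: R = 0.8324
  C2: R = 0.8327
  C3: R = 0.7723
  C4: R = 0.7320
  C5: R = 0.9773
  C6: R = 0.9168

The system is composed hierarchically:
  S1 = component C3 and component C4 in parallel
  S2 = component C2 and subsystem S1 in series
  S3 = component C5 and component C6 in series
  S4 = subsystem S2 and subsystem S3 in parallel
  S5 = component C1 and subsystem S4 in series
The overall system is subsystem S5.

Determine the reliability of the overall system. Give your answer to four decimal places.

0.8135

Parallel (C3 and C4): 1 − (1 − 0.772300)(1 − 0.732000) = 0.938976
Series (C2 and [0.938976]): 0.832700 × 0.938976 = 0.781885
Series (C5 and C6): 0.977300 × 0.916800 = 0.895989
Parallel ([0.781885] and [0.895989]): 1 − (1 − 0.781885)(1 − 0.895989) = 0.977314
Series (C1 and [0.977314]): 0.832400 × 0.977314 = 0.8135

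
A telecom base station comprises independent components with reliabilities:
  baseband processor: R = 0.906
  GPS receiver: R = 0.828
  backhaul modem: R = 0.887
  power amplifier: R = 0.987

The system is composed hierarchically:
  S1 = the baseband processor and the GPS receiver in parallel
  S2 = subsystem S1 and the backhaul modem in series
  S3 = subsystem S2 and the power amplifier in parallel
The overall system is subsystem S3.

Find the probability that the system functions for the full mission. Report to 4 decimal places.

0.9983

Parallel (baseband processor and GPS receiver): 1 − (1 − 0.906000)(1 − 0.828000) = 0.983832
Series ([0.983832] and backhaul modem): 0.983832 × 0.887000 = 0.872659
Parallel ([0.872659] and power amplifier): 1 − (1 − 0.872659)(1 − 0.987000) = 0.9983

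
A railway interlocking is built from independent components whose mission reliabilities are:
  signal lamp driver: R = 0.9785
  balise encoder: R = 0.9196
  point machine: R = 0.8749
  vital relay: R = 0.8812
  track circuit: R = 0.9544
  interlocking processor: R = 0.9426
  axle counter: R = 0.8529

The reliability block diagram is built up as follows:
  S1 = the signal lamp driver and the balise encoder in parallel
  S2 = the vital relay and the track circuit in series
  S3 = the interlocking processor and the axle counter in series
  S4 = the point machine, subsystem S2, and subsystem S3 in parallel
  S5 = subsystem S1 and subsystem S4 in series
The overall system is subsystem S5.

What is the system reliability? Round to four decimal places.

0.9944

Parallel (signal lamp driver and balise encoder): 1 − (1 − 0.978500)(1 − 0.919600) = 0.998271
Series (vital relay and track circuit): 0.881200 × 0.954400 = 0.841017
Series (interlocking processor and axle counter): 0.942600 × 0.852900 = 0.803944
Parallel (point machine, [0.841017], and [0.803944]): 1 − (1 − 0.874900)(1 − 0.841017)(1 − 0.803944) = 0.996101
Series ([0.998271] and [0.996101]): 0.998271 × 0.996101 = 0.9944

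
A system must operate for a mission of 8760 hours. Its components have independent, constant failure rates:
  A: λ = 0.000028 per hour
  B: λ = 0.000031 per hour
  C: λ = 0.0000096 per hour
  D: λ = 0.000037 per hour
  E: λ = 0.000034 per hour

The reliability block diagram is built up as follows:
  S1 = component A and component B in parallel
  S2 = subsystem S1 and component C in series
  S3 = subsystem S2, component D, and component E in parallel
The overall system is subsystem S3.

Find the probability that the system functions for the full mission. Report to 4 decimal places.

0.9909

R(A) = exp(−0.000028 × 8760) = 0.782485
R(B) = exp(−0.000031 × 8760) = 0.762190
R(C) = exp(−0.0000096 × 8760) = 0.919343
R(D) = exp(−0.000037 × 8760) = 0.723163
R(E) = exp(−0.000034 × 8760) = 0.742420
Parallel (A and B): 1 − (1 − 0.782485)(1 − 0.762190) = 0.948273
Series ([0.948273] and C): 0.948273 × 0.919343 = 0.871788
Parallel ([0.871788], D, and E): 1 − (1 − 0.871788)(1 − 0.723163)(1 − 0.742420) = 0.9909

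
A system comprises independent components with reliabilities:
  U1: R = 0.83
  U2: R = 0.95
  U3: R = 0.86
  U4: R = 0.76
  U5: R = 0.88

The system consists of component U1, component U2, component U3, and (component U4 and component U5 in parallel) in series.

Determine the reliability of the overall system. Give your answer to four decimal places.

Parallel (U4 and U5): 1 − (1 − 0.760000)(1 − 0.880000) = 0.971200
Series (U1, U2, U3, and [0.971200]): 0.830000 × 0.950000 × 0.860000 × 0.971200 = 0.6586

0.6586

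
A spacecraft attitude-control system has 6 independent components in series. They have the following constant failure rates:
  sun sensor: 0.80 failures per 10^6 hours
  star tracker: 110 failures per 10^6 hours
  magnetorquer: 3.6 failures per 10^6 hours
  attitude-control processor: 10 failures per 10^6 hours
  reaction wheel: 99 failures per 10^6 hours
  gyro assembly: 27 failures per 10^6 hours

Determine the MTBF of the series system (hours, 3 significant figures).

3990

Series of exponential components: λ_sys = Σ λ_i
λ_sys = 0.00000080 + 0.00011 + 0.0000036 + 0.000010 + 0.000099 + 0.000027 = 2.5040e-04 /h
MTBF = 1 / λ_sys = 3990 h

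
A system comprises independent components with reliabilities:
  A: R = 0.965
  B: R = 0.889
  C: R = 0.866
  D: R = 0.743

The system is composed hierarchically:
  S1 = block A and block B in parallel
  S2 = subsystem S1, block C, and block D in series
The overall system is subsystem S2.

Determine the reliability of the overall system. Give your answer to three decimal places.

Parallel (A and B): 1 − (1 − 0.96500)(1 − 0.88900) = 0.99612
Series ([0.99612], C, and D): 0.99612 × 0.86600 × 0.74300 = 0.641

0.641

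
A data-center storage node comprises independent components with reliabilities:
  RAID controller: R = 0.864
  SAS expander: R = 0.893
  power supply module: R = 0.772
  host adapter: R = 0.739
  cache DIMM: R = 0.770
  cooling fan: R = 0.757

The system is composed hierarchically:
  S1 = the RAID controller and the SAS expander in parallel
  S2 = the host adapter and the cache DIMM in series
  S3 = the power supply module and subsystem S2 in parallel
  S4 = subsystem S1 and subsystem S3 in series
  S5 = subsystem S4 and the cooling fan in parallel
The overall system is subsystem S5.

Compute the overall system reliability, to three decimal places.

0.973

Parallel (RAID controller and SAS expander): 1 − (1 − 0.86400)(1 − 0.89300) = 0.98545
Series (host adapter and cache DIMM): 0.73900 × 0.77000 = 0.56903
Parallel (power supply module and [0.56903]): 1 − (1 − 0.77200)(1 − 0.56903) = 0.90174
Series ([0.98545] and [0.90174]): 0.98545 × 0.90174 = 0.88862
Parallel ([0.88862] and cooling fan): 1 − (1 − 0.88862)(1 − 0.75700) = 0.973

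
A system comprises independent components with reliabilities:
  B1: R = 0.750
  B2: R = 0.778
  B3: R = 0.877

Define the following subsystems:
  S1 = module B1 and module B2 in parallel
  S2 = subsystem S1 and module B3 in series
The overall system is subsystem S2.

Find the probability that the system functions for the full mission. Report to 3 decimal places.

0.828

Parallel (B1 and B2): 1 − (1 − 0.75000)(1 − 0.77800) = 0.94450
Series ([0.94450] and B3): 0.94450 × 0.87700 = 0.828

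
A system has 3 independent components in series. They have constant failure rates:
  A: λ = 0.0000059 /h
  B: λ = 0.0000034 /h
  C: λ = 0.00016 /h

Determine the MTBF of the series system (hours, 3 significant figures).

Series of exponential components: λ_sys = Σ λ_i
λ_sys = 0.0000059 + 0.0000034 + 0.00016 = 1.6930e-04 /h
MTBF = 1 / λ_sys = 5910 h

5910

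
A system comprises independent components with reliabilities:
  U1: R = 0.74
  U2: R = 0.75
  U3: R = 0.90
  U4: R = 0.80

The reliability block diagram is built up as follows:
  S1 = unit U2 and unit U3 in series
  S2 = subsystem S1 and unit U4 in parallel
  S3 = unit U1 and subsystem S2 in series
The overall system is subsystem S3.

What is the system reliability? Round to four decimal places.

Series (U2 and U3): 0.750000 × 0.900000 = 0.675000
Parallel ([0.675000] and U4): 1 − (1 − 0.675000)(1 − 0.800000) = 0.935000
Series (U1 and [0.935000]): 0.740000 × 0.935000 = 0.6919

0.6919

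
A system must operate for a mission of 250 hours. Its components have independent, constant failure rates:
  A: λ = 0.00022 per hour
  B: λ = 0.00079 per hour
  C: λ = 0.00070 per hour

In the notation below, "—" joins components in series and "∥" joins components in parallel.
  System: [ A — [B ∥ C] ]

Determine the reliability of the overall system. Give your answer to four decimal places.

0.9193

R(A) = exp(−0.00022 × 250) = 0.946485
R(B) = exp(−0.00079 × 250) = 0.820780
R(C) = exp(−0.00070 × 250) = 0.839457
Parallel (B and C): 1 − (1 − 0.820780)(1 − 0.839457) = 0.971227
Series (A and [0.971227]): 0.946485 × 0.971227 = 0.9193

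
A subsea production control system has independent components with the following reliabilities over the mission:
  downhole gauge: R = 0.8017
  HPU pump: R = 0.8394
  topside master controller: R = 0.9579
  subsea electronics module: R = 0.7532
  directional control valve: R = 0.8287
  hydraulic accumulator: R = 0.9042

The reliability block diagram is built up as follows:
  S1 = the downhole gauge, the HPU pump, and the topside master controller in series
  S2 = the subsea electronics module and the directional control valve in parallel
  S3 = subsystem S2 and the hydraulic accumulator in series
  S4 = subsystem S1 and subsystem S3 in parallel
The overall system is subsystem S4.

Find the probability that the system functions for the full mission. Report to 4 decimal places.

0.9524

Series (downhole gauge, HPU pump, and topside master controller): 0.801700 × 0.839400 × 0.957900 = 0.644616
Parallel (subsea electronics module and directional control valve): 1 − (1 − 0.753200)(1 − 0.828700) = 0.957723
Series ([0.957723] and hydraulic accumulator): 0.957723 × 0.904200 = 0.865973
Parallel ([0.644616] and [0.865973]): 1 − (1 − 0.644616)(1 − 0.865973) = 0.9524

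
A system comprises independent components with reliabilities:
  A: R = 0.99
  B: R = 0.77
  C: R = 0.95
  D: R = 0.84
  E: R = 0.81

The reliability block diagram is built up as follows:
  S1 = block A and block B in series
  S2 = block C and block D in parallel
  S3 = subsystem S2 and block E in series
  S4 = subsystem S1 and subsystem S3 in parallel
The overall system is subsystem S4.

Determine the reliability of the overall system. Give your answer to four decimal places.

Series (A and B): 0.990000 × 0.770000 = 0.762300
Parallel (C and D): 1 − (1 − 0.950000)(1 − 0.840000) = 0.992000
Series ([0.992000] and E): 0.992000 × 0.810000 = 0.803520
Parallel ([0.762300] and [0.803520]): 1 − (1 − 0.762300)(1 − 0.803520) = 0.9533

0.9533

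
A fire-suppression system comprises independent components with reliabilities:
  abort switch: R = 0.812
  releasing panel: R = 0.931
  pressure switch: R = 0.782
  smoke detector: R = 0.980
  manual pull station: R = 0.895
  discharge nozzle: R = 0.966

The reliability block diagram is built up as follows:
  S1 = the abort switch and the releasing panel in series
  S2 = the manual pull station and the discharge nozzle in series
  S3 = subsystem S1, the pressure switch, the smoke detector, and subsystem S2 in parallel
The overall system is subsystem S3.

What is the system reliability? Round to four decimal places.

0.9999

Series (abort switch and releasing panel): 0.812000 × 0.931000 = 0.755972
Series (manual pull station and discharge nozzle): 0.895000 × 0.966000 = 0.864570
Parallel ([0.755972], pressure switch, smoke detector, and [0.864570]): 1 − (1 − 0.755972)(1 − 0.782000)(1 − 0.980000)(1 − 0.864570) = 0.9999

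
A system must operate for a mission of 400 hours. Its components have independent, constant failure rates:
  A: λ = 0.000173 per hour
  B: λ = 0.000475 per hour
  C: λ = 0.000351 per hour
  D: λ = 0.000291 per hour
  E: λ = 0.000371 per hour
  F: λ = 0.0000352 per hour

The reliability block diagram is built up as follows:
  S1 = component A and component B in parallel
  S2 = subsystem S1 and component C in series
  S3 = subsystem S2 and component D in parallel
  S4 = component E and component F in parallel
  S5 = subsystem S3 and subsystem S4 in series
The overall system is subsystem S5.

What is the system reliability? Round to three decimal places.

0.983

R(A) = exp(−0.000173 × 400) = 0.93314
R(B) = exp(−0.000475 × 400) = 0.82696
R(C) = exp(−0.000351 × 400) = 0.86901
R(D) = exp(−0.000291 × 400) = 0.89012
R(E) = exp(−0.000371 × 400) = 0.86209
R(F) = exp(−0.0000352 × 400) = 0.98602
Parallel (A and B): 1 − (1 − 0.93314)(1 − 0.82696) = 0.98843
Series ([0.98843] and C): 0.98843 × 0.86901 = 0.85896
Parallel ([0.85896] and D): 1 − (1 − 0.85896)(1 − 0.89012) = 0.98450
Parallel (E and F): 1 − (1 − 0.86209)(1 − 0.98602) = 0.99807
Series ([0.98450] and [0.99807]): 0.98450 × 0.99807 = 0.983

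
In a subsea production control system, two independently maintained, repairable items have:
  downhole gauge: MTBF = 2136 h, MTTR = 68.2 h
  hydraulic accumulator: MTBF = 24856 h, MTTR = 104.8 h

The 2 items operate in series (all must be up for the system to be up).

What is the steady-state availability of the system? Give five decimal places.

0.96499

A(downhole gauge) = MTBF/(MTBF+MTTR) = 2136/(2136+68.2) = 0.969059
A(hydraulic accumulator) = MTBF/(MTBF+MTTR) = 24856/(24856+104.8) = 0.995801
Series availability: 0.969059 × 0.995801 = 0.96499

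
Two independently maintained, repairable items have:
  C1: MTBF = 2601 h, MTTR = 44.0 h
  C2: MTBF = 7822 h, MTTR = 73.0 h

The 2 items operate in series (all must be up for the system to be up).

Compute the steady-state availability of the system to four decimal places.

0.9743

A(C1) = MTBF/(MTBF+MTTR) = 2601/(2601+44.0) = 0.983365
A(C2) = MTBF/(MTBF+MTTR) = 7822/(7822+73.0) = 0.990754
Series availability: 0.983365 × 0.990754 = 0.9743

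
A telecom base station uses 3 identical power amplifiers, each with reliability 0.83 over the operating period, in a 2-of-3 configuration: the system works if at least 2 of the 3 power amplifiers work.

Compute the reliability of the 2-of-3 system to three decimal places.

R = Σ_{i=2}^{3} C(3,i) p^i (1−p)^{3−i} with p = 0.83
C(3,2)·0.83^2·0.17^1 = 0.35134
C(3,3)·0.83^3·0.17^0 = 0.57179
Sum = 0.923

0.923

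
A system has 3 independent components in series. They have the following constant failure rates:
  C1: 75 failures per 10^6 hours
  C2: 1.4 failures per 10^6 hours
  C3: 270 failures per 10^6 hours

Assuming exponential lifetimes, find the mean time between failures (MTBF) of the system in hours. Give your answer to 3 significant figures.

Series of exponential components: λ_sys = Σ λ_i
λ_sys = 0.000075 + 0.0000014 + 0.00027 = 3.4640e-04 /h
MTBF = 1 / λ_sys = 2890 h

2890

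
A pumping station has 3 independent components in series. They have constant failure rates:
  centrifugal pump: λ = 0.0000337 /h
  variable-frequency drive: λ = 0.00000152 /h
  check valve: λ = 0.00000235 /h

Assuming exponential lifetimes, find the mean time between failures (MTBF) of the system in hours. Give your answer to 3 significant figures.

Series of exponential components: λ_sys = Σ λ_i
λ_sys = 0.0000337 + 0.00000152 + 0.00000235 = 3.7570e-05 /h
MTBF = 1 / λ_sys = 26600 h

26600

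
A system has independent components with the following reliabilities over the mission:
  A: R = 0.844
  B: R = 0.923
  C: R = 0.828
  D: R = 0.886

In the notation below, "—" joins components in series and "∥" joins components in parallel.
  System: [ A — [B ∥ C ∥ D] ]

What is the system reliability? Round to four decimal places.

Parallel (B, C, and D): 1 − (1 − 0.923000)(1 − 0.828000)(1 − 0.886000) = 0.998490
Series (A and [0.998490]): 0.844000 × 0.998490 = 0.8427

0.8427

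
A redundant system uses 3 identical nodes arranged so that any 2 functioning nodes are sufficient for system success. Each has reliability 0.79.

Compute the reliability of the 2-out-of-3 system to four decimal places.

R = Σ_{i=2}^{3} C(3,i) p^i (1−p)^{3−i} with p = 0.79
C(3,2)·0.79^2·0.21^1 = 0.393183
C(3,3)·0.79^3·0.21^0 = 0.493039
Sum = 0.8862

0.8862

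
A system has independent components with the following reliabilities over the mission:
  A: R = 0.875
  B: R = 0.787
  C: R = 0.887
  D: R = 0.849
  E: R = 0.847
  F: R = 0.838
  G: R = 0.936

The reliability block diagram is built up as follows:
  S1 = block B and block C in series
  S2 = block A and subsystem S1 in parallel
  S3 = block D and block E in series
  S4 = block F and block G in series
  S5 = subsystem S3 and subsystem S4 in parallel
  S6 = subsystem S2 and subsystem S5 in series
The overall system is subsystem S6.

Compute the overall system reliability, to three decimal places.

0.904

Series (B and C): 0.78700 × 0.88700 = 0.69807
Parallel (A and [0.69807]): 1 − (1 − 0.87500)(1 − 0.69807) = 0.96226
Series (D and E): 0.84900 × 0.84700 = 0.71910
Series (F and G): 0.83800 × 0.93600 = 0.78437
Parallel ([0.71910] and [0.78437]): 1 − (1 − 0.71910)(1 − 0.78437) = 0.93943
Series ([0.96226] and [0.93943]): 0.96226 × 0.93943 = 0.904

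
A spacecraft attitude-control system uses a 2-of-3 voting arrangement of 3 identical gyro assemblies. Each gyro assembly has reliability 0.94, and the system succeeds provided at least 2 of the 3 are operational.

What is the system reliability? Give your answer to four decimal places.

0.9896

R = Σ_{i=2}^{3} C(3,i) p^i (1−p)^{3−i} with p = 0.94
C(3,2)·0.94^2·0.06^1 = 0.159048
C(3,3)·0.94^3·0.06^0 = 0.830584
Sum = 0.9896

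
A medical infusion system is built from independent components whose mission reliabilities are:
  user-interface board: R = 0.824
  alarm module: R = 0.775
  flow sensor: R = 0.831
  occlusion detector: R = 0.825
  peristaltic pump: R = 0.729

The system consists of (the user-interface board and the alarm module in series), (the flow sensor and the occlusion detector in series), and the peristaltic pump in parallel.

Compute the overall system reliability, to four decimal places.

0.9692

Series (user-interface board and alarm module): 0.824000 × 0.775000 = 0.638600
Series (flow sensor and occlusion detector): 0.831000 × 0.825000 = 0.685575
Parallel ([0.638600], [0.685575], and peristaltic pump): 1 − (1 − 0.638600)(1 − 0.685575)(1 − 0.729000) = 0.9692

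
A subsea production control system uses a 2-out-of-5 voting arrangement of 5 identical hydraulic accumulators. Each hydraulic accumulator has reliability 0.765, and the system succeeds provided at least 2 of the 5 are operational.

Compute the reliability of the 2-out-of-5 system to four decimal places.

0.9876

R = Σ_{i=2}^{5} C(5,i) p^i (1−p)^{5−i} with p = 0.765
C(5,2)·0.765^2·0.235^3 = 0.075950
C(5,3)·0.765^3·0.235^2 = 0.247241
C(5,4)·0.765^4·0.235^1 = 0.402424
C(5,5)·0.765^5·0.235^0 = 0.262004
Sum = 0.9876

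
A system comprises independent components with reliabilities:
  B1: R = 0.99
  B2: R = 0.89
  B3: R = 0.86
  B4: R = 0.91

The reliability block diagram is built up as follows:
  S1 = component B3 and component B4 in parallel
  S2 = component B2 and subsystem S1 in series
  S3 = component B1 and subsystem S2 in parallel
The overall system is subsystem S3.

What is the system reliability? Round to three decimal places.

0.999

Parallel (B3 and B4): 1 − (1 − 0.86000)(1 − 0.91000) = 0.98740
Series (B2 and [0.98740]): 0.89000 × 0.98740 = 0.87879
Parallel (B1 and [0.87879]): 1 − (1 − 0.99000)(1 − 0.87879) = 0.999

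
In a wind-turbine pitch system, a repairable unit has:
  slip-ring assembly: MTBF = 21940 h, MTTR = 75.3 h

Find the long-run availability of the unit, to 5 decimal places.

A(slip-ring assembly) = MTBF/(MTBF+MTTR) = 21940/(21940+75.3) = 0.99658

0.99658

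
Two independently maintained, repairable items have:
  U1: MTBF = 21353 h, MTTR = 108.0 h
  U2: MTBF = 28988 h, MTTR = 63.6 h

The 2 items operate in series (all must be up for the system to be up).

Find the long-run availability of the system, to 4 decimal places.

0.9928

A(U1) = MTBF/(MTBF+MTTR) = 21353/(21353+108.0) = 0.994968
A(U2) = MTBF/(MTBF+MTTR) = 28988/(28988+63.6) = 0.997811
Series availability: 0.994968 × 0.997811 = 0.9928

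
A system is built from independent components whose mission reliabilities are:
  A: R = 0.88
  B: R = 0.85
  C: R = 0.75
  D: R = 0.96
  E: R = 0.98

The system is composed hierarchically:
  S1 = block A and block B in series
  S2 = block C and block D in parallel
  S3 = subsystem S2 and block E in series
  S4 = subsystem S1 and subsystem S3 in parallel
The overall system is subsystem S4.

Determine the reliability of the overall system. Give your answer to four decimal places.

Series (A and B): 0.880000 × 0.850000 = 0.748000
Parallel (C and D): 1 − (1 − 0.750000)(1 − 0.960000) = 0.990000
Series ([0.990000] and E): 0.990000 × 0.980000 = 0.970200
Parallel ([0.748000] and [0.970200]): 1 − (1 − 0.748000)(1 − 0.970200) = 0.9925

0.9925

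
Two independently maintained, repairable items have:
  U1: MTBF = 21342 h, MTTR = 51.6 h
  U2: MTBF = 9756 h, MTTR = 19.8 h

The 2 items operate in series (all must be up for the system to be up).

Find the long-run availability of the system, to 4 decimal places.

A(U1) = MTBF/(MTBF+MTTR) = 21342/(21342+51.6) = 0.997588
A(U2) = MTBF/(MTBF+MTTR) = 9756/(9756+19.8) = 0.997975
Series availability: 0.997588 × 0.997975 = 0.9956

0.9956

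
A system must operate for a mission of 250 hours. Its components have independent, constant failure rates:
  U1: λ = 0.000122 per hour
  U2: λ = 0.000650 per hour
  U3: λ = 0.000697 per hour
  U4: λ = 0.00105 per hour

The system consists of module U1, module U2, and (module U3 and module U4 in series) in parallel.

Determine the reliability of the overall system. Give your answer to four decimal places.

R(U1) = exp(−0.000122 × 250) = 0.969960
R(U2) = exp(−0.000650 × 250) = 0.850016
R(U3) = exp(−0.000697 × 250) = 0.840087
R(U4) = exp(−0.00105 × 250) = 0.769126
Series (U3 and U4): 0.840087 × 0.769126 = 0.646133
Parallel (U1, U2, and [0.646133]): 1 − (1 − 0.969960)(1 − 0.850016)(1 − 0.646133) = 0.9984

0.9984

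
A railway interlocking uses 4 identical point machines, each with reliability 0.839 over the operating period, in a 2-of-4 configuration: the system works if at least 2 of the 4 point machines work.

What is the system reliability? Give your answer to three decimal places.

0.985

R = Σ_{i=2}^{4} C(4,i) p^i (1−p)^{4−i} with p = 0.839
C(4,2)·0.839^2·0.161^2 = 0.10948
C(4,3)·0.839^3·0.161^1 = 0.38034
C(4,4)·0.839^4·0.161^0 = 0.49550
Sum = 0.985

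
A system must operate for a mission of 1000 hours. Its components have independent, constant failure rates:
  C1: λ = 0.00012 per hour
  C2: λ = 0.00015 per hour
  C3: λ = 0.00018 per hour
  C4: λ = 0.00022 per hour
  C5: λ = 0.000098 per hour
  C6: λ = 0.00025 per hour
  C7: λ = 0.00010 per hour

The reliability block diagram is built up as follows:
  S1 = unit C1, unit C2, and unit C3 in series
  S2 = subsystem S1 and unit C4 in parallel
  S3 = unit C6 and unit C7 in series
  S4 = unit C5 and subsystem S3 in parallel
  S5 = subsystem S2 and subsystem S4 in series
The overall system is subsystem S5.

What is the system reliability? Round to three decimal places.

0.903

R(C1) = exp(−0.00012 × 1000) = 0.88692
R(C2) = exp(−0.00015 × 1000) = 0.86071
R(C3) = exp(−0.00018 × 1000) = 0.83527
R(C4) = exp(−0.00022 × 1000) = 0.80252
R(C5) = exp(−0.000098 × 1000) = 0.90665
R(C6) = exp(−0.00025 × 1000) = 0.77880
R(C7) = exp(−0.00010 × 1000) = 0.90484
Series (C1, C2, and C3): 0.88692 × 0.86071 × 0.83527 = 0.63763
Parallel ([0.63763] and C4): 1 − (1 − 0.63763)(1 − 0.80252) = 0.92844
Series (C6 and C7): 0.77880 × 0.90484 = 0.70469
Parallel (C5 and [0.70469]): 1 − (1 − 0.90665)(1 − 0.70469) = 0.97243
Series ([0.92844] and [0.97243]): 0.92844 × 0.97243 = 0.903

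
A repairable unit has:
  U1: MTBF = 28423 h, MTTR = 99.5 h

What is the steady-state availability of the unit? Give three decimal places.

A(U1) = MTBF/(MTBF+MTTR) = 28423/(28423+99.5) = 0.997

0.997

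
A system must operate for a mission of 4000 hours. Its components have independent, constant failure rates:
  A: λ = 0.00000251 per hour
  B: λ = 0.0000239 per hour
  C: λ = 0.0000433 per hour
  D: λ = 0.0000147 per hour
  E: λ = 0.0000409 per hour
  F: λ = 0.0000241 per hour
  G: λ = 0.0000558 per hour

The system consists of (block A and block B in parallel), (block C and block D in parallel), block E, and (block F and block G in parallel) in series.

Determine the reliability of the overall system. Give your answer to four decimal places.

R(A) = exp(−0.00000251 × 4000) = 0.990010
R(B) = exp(−0.0000239 × 4000) = 0.908827
R(C) = exp(−0.0000433 × 4000) = 0.840969
R(D) = exp(−0.0000147 × 4000) = 0.942895
R(E) = exp(−0.0000409 × 4000) = 0.849082
R(F) = exp(−0.0000241 × 4000) = 0.908101
R(G) = exp(−0.0000558 × 4000) = 0.799955
Parallel (A and B): 1 − (1 − 0.990010)(1 − 0.908827) = 0.999089
Parallel (C and D): 1 − (1 − 0.840969)(1 − 0.942895) = 0.990919
Parallel (F and G): 1 − (1 − 0.908101)(1 − 0.799955) = 0.981616
Series ([0.999089], [0.990919], E, and [0.981616]): 0.999089 × 0.990919 × 0.849082 × 0.981616 = 0.8252

0.8252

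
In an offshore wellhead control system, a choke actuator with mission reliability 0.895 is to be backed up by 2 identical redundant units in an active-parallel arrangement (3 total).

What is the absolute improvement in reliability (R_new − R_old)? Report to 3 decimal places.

R_before = 0.895
R_after = 1 − (1 − 0.895)^3 = 0.999
ΔR = 0.999 − 0.895 = 0.104

0.104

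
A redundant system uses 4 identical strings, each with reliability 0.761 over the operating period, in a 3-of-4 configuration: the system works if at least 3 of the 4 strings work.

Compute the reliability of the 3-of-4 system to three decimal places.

R = Σ_{i=3}^{4} C(4,i) p^i (1−p)^{4−i} with p = 0.761
C(4,3)·0.761^3·0.239^1 = 0.42132
C(4,4)·0.761^4·0.239^0 = 0.33538
Sum = 0.757

0.757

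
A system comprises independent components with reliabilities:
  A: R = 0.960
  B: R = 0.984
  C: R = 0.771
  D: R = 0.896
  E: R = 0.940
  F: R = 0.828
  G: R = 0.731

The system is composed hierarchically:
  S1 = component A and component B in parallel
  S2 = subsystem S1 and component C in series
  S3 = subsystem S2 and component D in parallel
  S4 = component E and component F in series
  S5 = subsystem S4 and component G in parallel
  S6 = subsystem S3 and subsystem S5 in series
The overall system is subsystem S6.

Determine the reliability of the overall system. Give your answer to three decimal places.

Parallel (A and B): 1 − (1 − 0.96000)(1 − 0.98400) = 0.99936
Series ([0.99936] and C): 0.99936 × 0.77100 = 0.77051
Parallel ([0.77051] and D): 1 − (1 − 0.77051)(1 − 0.89600) = 0.97613
Series (E and F): 0.94000 × 0.82800 = 0.77832
Parallel ([0.77832] and G): 1 − (1 − 0.77832)(1 − 0.73100) = 0.94037
Series ([0.97613] and [0.94037]): 0.97613 × 0.94037 = 0.918

0.918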